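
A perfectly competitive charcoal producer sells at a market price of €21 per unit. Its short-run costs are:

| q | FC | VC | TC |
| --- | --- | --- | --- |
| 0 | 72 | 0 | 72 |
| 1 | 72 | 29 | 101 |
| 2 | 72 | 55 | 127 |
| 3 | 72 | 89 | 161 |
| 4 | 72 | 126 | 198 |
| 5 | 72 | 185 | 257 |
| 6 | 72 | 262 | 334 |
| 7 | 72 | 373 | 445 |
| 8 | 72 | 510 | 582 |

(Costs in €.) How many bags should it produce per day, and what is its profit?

q = 0 (shut down); profit = -€72

Profit at each row (π = 21q − TC): q=0: -72; q=1: -80; q=2: -85; q=3: -98; q=4: -114; q=5: -152; q=6: -208; q=7: -298; q=8: -414.
Profit is highest at q = 0. Equivalently, the lowest AVC in the table is 55/2 ≈ €27.50 at q = 2, and P = €21 falls below it — price never covers variable cost, so the firm shuts down and loses only its fixed cost.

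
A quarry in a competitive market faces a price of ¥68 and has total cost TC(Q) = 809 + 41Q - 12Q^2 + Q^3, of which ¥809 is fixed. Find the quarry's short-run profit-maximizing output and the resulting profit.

Profit = -¥323 at Q = 9

AVC = 41 - 12Q + Q^2; min AVC = ¥5 at Q = 6. Since P = ¥68 ≥ min AVC, the firm produces.
With MC = 41 - 24Q + 3Q^2, P = MC on the upward-sloping part at Q* = 9.
TR = 68·9 = 612. TC = 809 + 126 = 935. Profit = 612 − 935 = -¥323.
Shutting down would mean losing the fixed cost of ¥809, so operating at a loss of ¥323 is better by ¥486.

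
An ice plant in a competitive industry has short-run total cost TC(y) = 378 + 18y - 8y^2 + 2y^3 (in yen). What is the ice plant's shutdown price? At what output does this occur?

¥10 per unit, at y = 2

Short-run supply begins at min AVC. From VC = 18y - 8y^2 + 2y^3, AVC = 18 - 8y + 2y^2.
At the minimum of AVC, MC = AVC. MC = 18 - 16y + 6y^2; setting MC = AVC gives 4y^2 - 8y = 0, so y = 2. min AVC = 10.
The firm shuts down for any P below ¥10.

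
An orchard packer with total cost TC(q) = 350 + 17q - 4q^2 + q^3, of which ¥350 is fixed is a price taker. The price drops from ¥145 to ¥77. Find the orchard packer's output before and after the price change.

Output falls from 8 to 6

AVC = 17 - 4q + q^2, minimized at q = 2 where min AVC = ¥13. MC = 17 - 8q + 3q^2.
At P = ¥145 ≥ min AVC, set P = MC on the rising branch: q = 8.
At P = ¥77 ≥ min AVC, set P = MC: q = 6. The firm stays open but cuts output.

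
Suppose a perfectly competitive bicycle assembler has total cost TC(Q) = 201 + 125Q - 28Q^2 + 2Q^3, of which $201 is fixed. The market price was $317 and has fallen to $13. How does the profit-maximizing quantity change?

Output falls from 12 to 0 (the firm shuts down)

AVC = 125 - 28Q + 2Q^2, minimized at Q = 7 where min AVC = $27. MC = 125 - 56Q + 6Q^2.
With P = $317 above the shutdown price, P = MC gives Q = 12.
At P = $13 < min AVC = $27, price no longer covers variable cost at any output, so the firm shuts down: Q = 0.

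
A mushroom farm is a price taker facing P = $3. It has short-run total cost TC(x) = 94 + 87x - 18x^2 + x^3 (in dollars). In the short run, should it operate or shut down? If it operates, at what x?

Strip out fixed cost: VC = 87x - 18x^2 + x^3. Then AVC = 87 - 18x + x^2 and MC = 87 - 36x + 3x^2.
AVC is minimized where dAVC/dx = -18 + 2x = 0, at x = 9; min AVC = 87 - 18·9 + 9^2 = $6.
With P < min AVC ($3 < $6), every unit sold adds to the loss.
The firm minimizes its loss by shutting down and losing only its fixed cost of $94.

Shut down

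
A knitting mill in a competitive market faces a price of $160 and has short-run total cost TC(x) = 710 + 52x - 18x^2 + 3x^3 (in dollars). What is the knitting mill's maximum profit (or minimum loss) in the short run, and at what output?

AVC = 52 - 18x + 3x^2 has its minimum $25 at x = 3; price $160 clears that bar, so the firm operates.
MC = 52 - 36x + 9x^2. Setting P = MC and taking the root on the rising branch gives x* = 6.
TR = 160·6 = 960. TC = 710 + 312 = 1022. Profit = 960 − 1022 = -$62.
That loss of $62 beats the $710 the firm would lose by shutting down; producing recovers $648 of fixed cost.

Profit = -$62 at x = 6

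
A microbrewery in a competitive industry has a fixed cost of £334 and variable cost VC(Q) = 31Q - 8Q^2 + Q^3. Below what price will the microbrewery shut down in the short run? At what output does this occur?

£15 per unit, at Q = 4

The firm shuts down when price falls below the minimum of average variable cost. AVC = VC/Q = 31 - 8Q + Q^2.
dAVC/dQ = -8 + 2Q = 0 gives Q = 4. min AVC = 31 - 8·4 + 4^2 = 15.
The firm shuts down for any P below £15.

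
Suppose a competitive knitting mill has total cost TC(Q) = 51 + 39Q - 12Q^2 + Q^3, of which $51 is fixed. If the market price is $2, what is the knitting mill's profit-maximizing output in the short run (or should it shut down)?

Strip out fixed cost: VC = 39Q - 12Q^2 + Q^3. Then AVC = 39 - 12Q + Q^2 and MC = 39 - 24Q + 3Q^2.
The AVC parabola has its vertex at Q = 12/2 = 6, where AVC = 39 - 12·6 + 6^2 = $3.
With P < min AVC ($2 < $3), every unit sold adds to the loss.
The firm minimizes its loss by shutting down and losing only its fixed cost of $51.

Shut down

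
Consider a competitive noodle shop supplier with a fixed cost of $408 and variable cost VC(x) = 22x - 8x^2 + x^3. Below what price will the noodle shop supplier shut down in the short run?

Short-run supply begins at min AVC. From VC = 22x - 8x^2 + x^3, AVC = 22 - 8x + x^2.
At the minimum of AVC, MC = AVC. MC = 22 - 16x + 3x^2; setting MC = AVC gives 2x^2 - 8x = 0, so x = 4. min AVC = 6.
For P < $6 the firm produces nothing.

$6 per unit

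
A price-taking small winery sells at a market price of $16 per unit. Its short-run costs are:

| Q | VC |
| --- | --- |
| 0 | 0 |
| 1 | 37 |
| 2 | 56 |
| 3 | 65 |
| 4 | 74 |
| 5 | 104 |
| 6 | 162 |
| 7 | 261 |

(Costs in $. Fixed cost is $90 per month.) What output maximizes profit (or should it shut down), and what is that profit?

Profit at each row (π = 16Q − TC): Q=0: -90; Q=1: -111; Q=2: -114; Q=3: -107; Q=4: -100; Q=5: -114; Q=6: -156; Q=7: -239.
Profit is highest at Q = 0. Equivalently, the lowest AVC in the table is 74/4 ≈ $18.50 at Q = 4, and P = $16 falls below it — price never covers variable cost, so the firm shuts down and loses only its fixed cost.

Q = 0 (shut down); profit = -$90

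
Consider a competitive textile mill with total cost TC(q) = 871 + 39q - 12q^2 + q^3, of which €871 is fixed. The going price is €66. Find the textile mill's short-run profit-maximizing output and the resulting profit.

AVC = 39 - 12q + q^2 has its minimum €3 at q = 6; price €66 clears that bar, so the firm operates.
With MC = 39 - 24q + 3q^2, P = MC on the upward-sloping part at q* = 9.
TR = 66·9 = 594. TC = 871 + 108 = 979. Profit = 594 − 979 = -€385.
Shutting down would mean losing the fixed cost of €871, so operating at a loss of €385 is better by €486.

Profit = -€385 at q = 9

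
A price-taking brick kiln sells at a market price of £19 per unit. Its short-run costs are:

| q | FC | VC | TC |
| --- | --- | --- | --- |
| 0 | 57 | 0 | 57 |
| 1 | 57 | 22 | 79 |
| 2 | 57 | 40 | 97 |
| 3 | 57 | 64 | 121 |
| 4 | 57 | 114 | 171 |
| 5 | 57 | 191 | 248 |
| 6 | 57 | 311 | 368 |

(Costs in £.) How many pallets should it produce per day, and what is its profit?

Tabulate TR − TC: q=0: -57; q=1: -60; q=2: -59; q=3: -64; q=4: -95; q=5: -153; q=6: -254.
Profit is highest at q = 0. Equivalently, the lowest AVC in the table is 40/2 ≈ £20 at q = 2, and P = £19 falls below it — price never covers variable cost, so the firm shuts down and loses only its fixed cost.

q = 0 (shut down); profit = -£57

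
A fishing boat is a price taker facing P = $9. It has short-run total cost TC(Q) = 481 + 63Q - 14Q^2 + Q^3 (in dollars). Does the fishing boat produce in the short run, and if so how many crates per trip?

Strip out fixed cost: VC = 63Q - 14Q^2 + Q^3. Then AVC = 63 - 14Q + Q^2 and MC = 63 - 28Q + 3Q^2.
AVC hits its minimum where MC = AVC, at Q = 7, giving min AVC = 63 - 14·7 + 7^2 = $14.
With P < min AVC ($9 < $14), every unit sold adds to the loss.
The firm minimizes its loss by shutting down and losing only its fixed cost of $481.

Shut down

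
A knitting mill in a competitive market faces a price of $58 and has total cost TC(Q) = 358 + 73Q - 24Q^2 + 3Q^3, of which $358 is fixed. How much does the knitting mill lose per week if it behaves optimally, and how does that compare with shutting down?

Profit = -$208 at Q = 5

AVC = 73 - 24Q + 3Q^2; min AVC = $25 at Q = 4. Since P = $58 ≥ min AVC, the firm produces.
MC = 73 - 48Q + 9Q^2. Setting P = MC and taking the root on the rising branch gives Q* = 5.
TR = 58·5 = 290. TC = 358 + 140 = 498. Profit = 290 − 498 = -$208.
That loss of $208 beats the $358 the firm would lose by shutting down; producing recovers $150 of fixed cost.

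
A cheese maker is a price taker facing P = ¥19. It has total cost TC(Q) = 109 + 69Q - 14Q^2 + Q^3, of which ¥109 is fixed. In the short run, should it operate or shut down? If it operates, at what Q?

Variable cost is VC = 69Q - 14Q^2 + Q^3, so AVC = VC/Q = 69 - 14Q + Q^2 and MC = dTC/dQ = 69 - 28Q + 3Q^2.
The AVC parabola has its vertex at Q = 14/2 = 7, where AVC = 69 - 14·7 + 7^2 = ¥20.
Since P = ¥19 < min AVC = ¥20, price fails to cover variable cost at any output.
Best response: produce nothing and absorb the ¥109 fixed cost.

Shut down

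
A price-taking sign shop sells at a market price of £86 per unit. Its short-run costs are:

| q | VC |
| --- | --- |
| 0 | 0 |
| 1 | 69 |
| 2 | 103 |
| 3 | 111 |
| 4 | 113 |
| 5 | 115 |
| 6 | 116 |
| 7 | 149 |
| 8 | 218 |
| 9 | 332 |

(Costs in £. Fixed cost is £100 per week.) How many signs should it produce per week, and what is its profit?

Compute π = P·q − TC at each output: q=0: -100; q=1: -83; q=2: -31; q=3: 47; q=4: 131; q=5: 215; q=6: 300; q=7: 353; q=8: 370; q=9: 342.
Profit is maximized at q = 8. AVC there is 218/8 = £27.25 ≤ P, so producing beats shutting down (which would give -£100).

q = 8; profit = £370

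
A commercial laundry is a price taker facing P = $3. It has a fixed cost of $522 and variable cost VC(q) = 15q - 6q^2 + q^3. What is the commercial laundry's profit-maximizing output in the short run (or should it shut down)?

Shut down

From TC, MC = TC'(q) = 15 - 12q + 3q^2 and AVC = VC/q = 15 - 6q + q^2.
AVC is minimized where dAVC/dq = -6 + 2q = 0, at q = 3; min AVC = 15 - 6·3 + 3^2 = $6.
P = $3 lies below min AVC = $6; no output level covers variable cost.
Shutting down limits the loss to fixed cost, $522.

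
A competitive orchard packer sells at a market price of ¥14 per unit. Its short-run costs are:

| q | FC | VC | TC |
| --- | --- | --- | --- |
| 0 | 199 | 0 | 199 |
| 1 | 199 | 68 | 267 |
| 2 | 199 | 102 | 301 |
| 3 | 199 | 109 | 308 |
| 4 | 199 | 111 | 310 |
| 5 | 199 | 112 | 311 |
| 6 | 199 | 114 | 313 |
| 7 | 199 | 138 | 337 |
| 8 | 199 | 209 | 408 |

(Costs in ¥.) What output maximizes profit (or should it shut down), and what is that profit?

Tabulate TR − TC: q=0: -199; q=1: -253; q=2: -273; q=3: -266; q=4: -254; q=5: -241; q=6: -229; q=7: -239; q=8: -296.
Profit is highest at q = 0. Equivalently, the lowest AVC in the table is 114/6 ≈ ¥19 at q = 6, and P = ¥14 falls below it — price never covers variable cost, so the firm shuts down and loses only its fixed cost.

q = 0 (shut down); profit = -¥199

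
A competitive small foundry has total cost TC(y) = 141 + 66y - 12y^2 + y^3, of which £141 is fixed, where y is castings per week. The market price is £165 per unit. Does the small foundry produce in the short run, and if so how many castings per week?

Variable cost is VC = 66y - 12y^2 + y^3, so AVC = VC/y = 66 - 12y + y^2 and MC = dTC/dy = 66 - 24y + 3y^2.
AVC is minimized where dAVC/dy = -12 + 2y = 0, at y = 6; min AVC = 66 - 12·6 + 6^2 = £30.
Because £165 ≥ £30, revenue can cover variable cost; the firm operates.
P = MC gives -99 - 24y + 3y^2 = 0, with roots -3 and 11. Take the larger (rising MC): y* = 11.
Check: AVC at y = 11 is £55 ≤ P, so revenue covers variable cost.
Profit = P·y − TC = 165·11 − 746 = £1069.

Produce at y = 11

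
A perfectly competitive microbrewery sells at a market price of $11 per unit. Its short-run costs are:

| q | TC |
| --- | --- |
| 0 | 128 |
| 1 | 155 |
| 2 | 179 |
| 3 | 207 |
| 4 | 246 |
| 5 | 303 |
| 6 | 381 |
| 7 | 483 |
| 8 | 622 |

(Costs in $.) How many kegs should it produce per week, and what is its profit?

Profit at each row (π = 11q − TC): q=0: -128; q=1: -144; q=2: -157; q=3: -174; q=4: -202; q=5: -248; q=6: -315; q=7: -406; q=8: -534.
Profit is highest at q = 0. Equivalently, the lowest AVC in the table is 51/2 ≈ $25.50 at q = 2, and P = $11 falls below it — price never covers variable cost, so the firm shuts down and loses only its fixed cost.

q = 0 (shut down); profit = -$128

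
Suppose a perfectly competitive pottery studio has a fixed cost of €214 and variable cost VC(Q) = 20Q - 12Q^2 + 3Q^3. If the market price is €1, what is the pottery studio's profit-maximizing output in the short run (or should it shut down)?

Variable cost is VC = 20Q - 12Q^2 + 3Q^3, so AVC = VC/Q = 20 - 12Q + 3Q^2 and MC = dTC/dQ = 20 - 24Q + 9Q^2.
AVC hits its minimum where MC = AVC, at Q = 2, giving min AVC = 20 - 12·2 + 3·2^2 = €8.
P = €1 lies below min AVC = €8; no output level covers variable cost.
The firm minimizes its loss by shutting down and losing only its fixed cost of €214.

Shut down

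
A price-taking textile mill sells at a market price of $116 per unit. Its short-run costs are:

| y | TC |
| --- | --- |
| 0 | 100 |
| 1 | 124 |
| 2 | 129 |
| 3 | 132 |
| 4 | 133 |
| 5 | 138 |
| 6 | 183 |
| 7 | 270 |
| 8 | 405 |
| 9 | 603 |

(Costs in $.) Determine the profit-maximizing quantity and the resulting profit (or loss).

y = 7; profit = $542

Compute π = P·y − TC at each output: y=0: -100; y=1: -8; y=2: 103; y=3: 216; y=4: 331; y=5: 442; y=6: 513; y=7: 542; y=8: 523; y=9: 441.
Profit is maximized at y = 7. AVC there is 170/7 = $24.29 ≤ P, so producing beats shutting down (which would give -$100).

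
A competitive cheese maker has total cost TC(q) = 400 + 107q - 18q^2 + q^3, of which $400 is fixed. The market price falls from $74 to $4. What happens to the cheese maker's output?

AVC = 107 - 18q + q^2, minimized at q = 9 where min AVC = $26. MC = 107 - 36q + 3q^2.
With P = $74 above the shutdown price, P = MC gives q = 11.
At P = $4 < min AVC = $26, price no longer covers variable cost at any output, so the firm shuts down: q = 0.

Output falls from 11 to 0 (the firm shuts down)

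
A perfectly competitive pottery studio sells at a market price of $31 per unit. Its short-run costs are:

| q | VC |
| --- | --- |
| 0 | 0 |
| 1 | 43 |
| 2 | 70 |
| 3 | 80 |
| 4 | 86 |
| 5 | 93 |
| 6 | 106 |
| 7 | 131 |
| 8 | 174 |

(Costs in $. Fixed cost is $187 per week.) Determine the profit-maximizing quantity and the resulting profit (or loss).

q = 7; profit = -$101

Compute π = P·q − TC at each output: q=0: -187; q=1: -199; q=2: -195; q=3: -174; q=4: -149; q=5: -125; q=6: -107; q=7: -101; q=8: -113.
Profit is maximized at q = 7. AVC there is 131/7 = $18.71 ≤ P, so producing beats shutting down (which would give -$187).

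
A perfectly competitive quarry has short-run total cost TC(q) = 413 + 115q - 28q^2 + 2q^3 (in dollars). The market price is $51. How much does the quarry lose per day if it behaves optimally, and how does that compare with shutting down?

Profit = -$157 at q = 8

AVC = 115 - 28q + 2q^2 has its minimum $17 at q = 7; price $51 clears that bar, so the firm operates.
MC = 115 - 56q + 6q^2. Setting P = MC and taking the root on the rising branch gives q* = 8.
TR = 51·8 = 408. TC = 413 + 152 = 565. Profit = 408 − 565 = -$157.
That loss of $157 beats the $413 the firm would lose by shutting down; producing recovers $256 of fixed cost.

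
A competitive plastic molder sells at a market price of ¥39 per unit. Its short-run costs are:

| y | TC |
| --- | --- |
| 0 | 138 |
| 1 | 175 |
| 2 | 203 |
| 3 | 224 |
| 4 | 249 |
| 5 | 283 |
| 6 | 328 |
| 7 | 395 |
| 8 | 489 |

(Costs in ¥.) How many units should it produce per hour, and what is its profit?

Compute π = P·y − TC at each output: y=0: -138; y=1: -136; y=2: -125; y=3: -107; y=4: -93; y=5: -88; y=6: -94; y=7: -122; y=8: -177.
Profit is maximized at y = 5. AVC there is 145/5 = ¥29 ≤ P, so producing beats shutting down (which would give -¥138).

y = 5; profit = -¥88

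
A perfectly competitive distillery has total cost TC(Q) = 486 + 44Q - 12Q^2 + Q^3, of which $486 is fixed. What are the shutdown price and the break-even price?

AVC = 44 - 12Q + Q^2; minimized at Q = 6, giving min AVC = $8. That is the shutdown price.
ATC = 486/Q + 44 - 12Q + Q^2. Setting dATC/dQ = −486/Q^2 − 12 + 2Q = 0 gives Q = 9 (since 2·9^3 − 12·9^2 = 486).
min ATC = 486/9 + 44 − 12·9 + 9^2 = $71. That is the break-even price.
For $8 ≤ P < $71 the firm produces at a loss; below $8 it shuts down.

Shutdown price = $8; break-even price = $71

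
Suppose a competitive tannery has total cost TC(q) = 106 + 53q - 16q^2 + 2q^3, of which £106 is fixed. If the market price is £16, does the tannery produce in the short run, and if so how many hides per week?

Shut down

Strip out fixed cost: VC = 53q - 16q^2 + 2q^3. Then AVC = 53 - 16q + 2q^2 and MC = 53 - 32q + 6q^2.
AVC is minimized where dAVC/dq = -16 + 4q = 0, at q = 4; min AVC = 53 - 16·4 + 2·4^2 = £21.
With P < min AVC (£16 < £21), every unit sold adds to the loss.
Shutting down limits the loss to fixed cost, £106.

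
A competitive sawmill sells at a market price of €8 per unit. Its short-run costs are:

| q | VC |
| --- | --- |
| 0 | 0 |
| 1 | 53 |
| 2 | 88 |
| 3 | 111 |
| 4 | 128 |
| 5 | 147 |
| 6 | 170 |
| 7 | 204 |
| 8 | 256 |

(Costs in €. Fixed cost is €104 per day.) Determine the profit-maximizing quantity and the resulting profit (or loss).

q = 0 (shut down); profit = -€104

Profit at each row (π = 8q − TC): q=0: -104; q=1: -149; q=2: -176; q=3: -191; q=4: -200; q=5: -211; q=6: -226; q=7: -252; q=8: -296.
Profit is highest at q = 0. Equivalently, the lowest AVC in the table is 170/6 ≈ €28.33 at q = 6, and P = €8 falls below it — price never covers variable cost, so the firm shuts down and loses only its fixed cost.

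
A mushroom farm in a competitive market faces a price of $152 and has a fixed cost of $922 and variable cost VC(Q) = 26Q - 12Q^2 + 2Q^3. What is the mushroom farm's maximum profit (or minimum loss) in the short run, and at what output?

AVC = 26 - 12Q + 2Q^2; min AVC = $8 at Q = 3. Since P = $152 ≥ min AVC, the firm produces.
With MC = 26 - 24Q + 6Q^2, P = MC on the upward-sloping part at Q* = 7.
TR = 152·7 = 1064. TC = 922 + 280 = 1202. Profit = 1064 − 1202 = -$138.
Shutting down would mean losing the fixed cost of $922, so operating at a loss of $138 is better by $784.

Profit = -$138 at Q = 7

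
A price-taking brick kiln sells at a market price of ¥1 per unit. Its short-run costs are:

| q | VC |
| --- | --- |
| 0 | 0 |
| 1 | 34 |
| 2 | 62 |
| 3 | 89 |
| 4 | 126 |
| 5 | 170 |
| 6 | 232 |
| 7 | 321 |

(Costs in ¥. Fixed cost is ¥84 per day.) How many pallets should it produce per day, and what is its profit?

Profit at each row (π = 1q − TC): q=0: -84; q=1: -117; q=2: -144; q=3: -170; q=4: -206; q=5: -249; q=6: -310; q=7: -398.
Profit is highest at q = 0. Equivalently, the lowest AVC in the table is 89/3 ≈ ¥29.67 at q = 3, and P = ¥1 falls below it — price never covers variable cost, so the firm shuts down and loses only its fixed cost.

q = 0 (shut down); profit = -¥84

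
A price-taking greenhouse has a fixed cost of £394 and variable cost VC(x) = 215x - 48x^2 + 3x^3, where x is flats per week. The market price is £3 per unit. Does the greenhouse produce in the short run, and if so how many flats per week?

From TC, MC = TC'(x) = 215 - 96x + 9x^2 and AVC = VC/x = 215 - 48x + 3x^2.
AVC is minimized where dAVC/dx = -48 + 6x = 0, at x = 8; min AVC = 215 - 48·8 + 3·8^2 = £23.
With P < min AVC (£3 < £23), every unit sold adds to the loss.
Shutting down limits the loss to fixed cost, £394.

Shut down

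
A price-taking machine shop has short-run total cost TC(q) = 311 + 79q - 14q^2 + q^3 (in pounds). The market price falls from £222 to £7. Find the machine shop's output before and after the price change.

Output falls from 13 to 0 (the firm shuts down)

MC = 79 - 28q + 3q^2; the shutdown threshold is min AVC = £30 (at q = 7).
With P = £222 above the shutdown price, P = MC gives q = 13.
At P = £7 < min AVC = £30, price no longer covers variable cost at any output, so the firm shuts down: q = 0.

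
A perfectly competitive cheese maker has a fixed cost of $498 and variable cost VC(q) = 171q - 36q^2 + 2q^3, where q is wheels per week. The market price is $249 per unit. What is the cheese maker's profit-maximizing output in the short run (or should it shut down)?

Variable cost is VC = 171q - 36q^2 + 2q^3, so AVC = VC/q = 171 - 36q + 2q^2 and MC = dTC/dq = 171 - 72q + 6q^2.
The AVC parabola has its vertex at q = 36/4 = 9, where AVC = 171 - 36·9 + 2·9^2 = $9.
Since P = $249 ≥ min AVC = $9, price covers variable cost and the firm should produce.
P = MC gives -78 - 72q + 6q^2 = 0, with roots -1 and 13. Take the larger (rising MC): q* = 13.
Check: AVC at q = 13 is $41 ≤ P, so revenue covers variable cost.
Profit = P·q − TC = 249·13 − 1031 = $2206.

Produce at q = 13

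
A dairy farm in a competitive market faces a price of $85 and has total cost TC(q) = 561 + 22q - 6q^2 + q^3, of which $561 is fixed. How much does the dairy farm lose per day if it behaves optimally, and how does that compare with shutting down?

AVC = 22 - 6q + q^2; min AVC = $13 at q = 3. Since P = $85 ≥ min AVC, the firm produces.
MC = 22 - 12q + 3q^2. Setting P = MC and taking the root on the rising branch gives q* = 7.
TR = 85·7 = 595. TC = 561 + 203 = 764. Profit = 595 − 764 = -$169.
Shutting down would mean losing the fixed cost of $561, so operating at a loss of $169 is better by $392.

Profit = -$169 at q = 7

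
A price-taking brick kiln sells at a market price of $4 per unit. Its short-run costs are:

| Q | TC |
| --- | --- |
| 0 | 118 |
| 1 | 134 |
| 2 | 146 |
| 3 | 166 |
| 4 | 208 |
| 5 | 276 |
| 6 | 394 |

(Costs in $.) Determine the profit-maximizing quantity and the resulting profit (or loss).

Q = 0 (shut down); profit = -$118

Tabulate TR − TC: Q=0: -118; Q=1: -130; Q=2: -138; Q=3: -154; Q=4: -192; Q=5: -256; Q=6: -370.
Profit is highest at Q = 0. Equivalently, the lowest AVC in the table is 28/2 ≈ $14 at Q = 2, and P = $4 falls below it — price never covers variable cost, so the firm shuts down and loses only its fixed cost.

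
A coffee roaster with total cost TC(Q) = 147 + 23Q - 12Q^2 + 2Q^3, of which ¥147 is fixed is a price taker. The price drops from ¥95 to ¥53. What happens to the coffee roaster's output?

Output falls from 6 to 5

MC = 23 - 24Q + 6Q^2; the shutdown threshold is min AVC = ¥5 (at Q = 3).
With P = ¥95 above the shutdown price, P = MC gives Q = 6.
At P = ¥53 ≥ min AVC, set P = MC: Q = 5. The firm stays open but cuts output.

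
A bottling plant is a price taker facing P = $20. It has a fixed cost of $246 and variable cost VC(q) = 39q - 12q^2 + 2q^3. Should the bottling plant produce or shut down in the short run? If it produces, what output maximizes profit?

Shut down

Variable cost is VC = 39q - 12q^2 + 2q^3, so AVC = VC/q = 39 - 12q + 2q^2 and MC = dTC/dq = 39 - 24q + 6q^2.
AVC is minimized where dAVC/dq = -12 + 4q = 0, at q = 3; min AVC = 39 - 12·3 + 2·3^2 = $21.
Since P = $20 < min AVC = $21, price fails to cover variable cost at any output.
Best response: produce nothing and absorb the $246 fixed cost.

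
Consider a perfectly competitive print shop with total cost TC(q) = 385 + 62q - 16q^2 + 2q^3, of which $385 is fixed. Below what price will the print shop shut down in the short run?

The shutdown price is the minimum of AVC. VC = 62q - 16q^2 + 2q^3, so AVC = 62 - 16q + 2q^2.
dAVC/dq = -16 + 4q = 0 gives q = 4. min AVC = 62 - 16·4 + 2·4^2 = 30.
The firm shuts down for any P below $30.

$30 per unit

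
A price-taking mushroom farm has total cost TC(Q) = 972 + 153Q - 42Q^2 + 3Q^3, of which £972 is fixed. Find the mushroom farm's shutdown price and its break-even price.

Shutdown price = £6; break-even price = £126

Shutdown price = min AVC. AVC = 153 - 42Q + 3Q^2, with vertex at Q = 7 and minimum £6.
ATC = 972/Q + 153 - 42Q + 3Q^2. Setting dATC/dQ = −972/Q^2 − 42 + 6Q = 0 gives Q = 9 (since 6·9^3 − 42·9^2 = 972).
min ATC = 972/9 + 153 − 42·9 + 3·9^2 = £126. That is the break-even price.
For £6 ≤ P < £126 the firm produces at a loss; below £6 it shuts down.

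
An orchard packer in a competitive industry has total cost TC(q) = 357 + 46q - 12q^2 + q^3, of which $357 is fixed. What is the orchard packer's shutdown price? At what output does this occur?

The shutdown price is the minimum of AVC. VC = 46q - 12q^2 + q^3, so AVC = 46 - 12q + q^2.
At the minimum of AVC, MC = AVC. MC = 46 - 24q + 3q^2; setting MC = AVC gives 2q^2 - 12q = 0, so q = 6. min AVC = 10.
The firm shuts down for any P below $10.

$10 per unit, at q = 6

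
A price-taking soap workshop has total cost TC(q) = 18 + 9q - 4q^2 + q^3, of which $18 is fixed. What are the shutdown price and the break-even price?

Shutdown price = $5; break-even price = $12

AVC = 9 - 4q + q^2; minimized at q = 2, giving min AVC = $5. That is the shutdown price.
ATC = 18/q + 9 - 4q + q^2. Setting dATC/dq = −18/q^2 − 4 + 2q = 0 gives q = 3 (since 2·3^3 − 4·3^2 = 18).
min ATC = 18/3 + 9 − 4·3 + 3^2 = $12. That is the break-even price.
For $5 ≤ P < $12 the firm produces at a loss; below $5 it shuts down.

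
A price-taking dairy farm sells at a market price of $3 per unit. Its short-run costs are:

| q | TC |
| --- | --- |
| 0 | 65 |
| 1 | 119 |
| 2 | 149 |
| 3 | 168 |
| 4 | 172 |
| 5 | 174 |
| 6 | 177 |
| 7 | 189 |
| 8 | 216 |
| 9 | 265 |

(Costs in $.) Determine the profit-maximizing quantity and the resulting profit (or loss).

Profit at each row (π = 3q − TC): q=0: -65; q=1: -116; q=2: -143; q=3: -159; q=4: -160; q=5: -159; q=6: -159; q=7: -168; q=8: -192; q=9: -238.
Profit is highest at q = 0. Equivalently, the lowest AVC in the table is 124/7 ≈ $17.71 at q = 7, and P = $3 falls below it — price never covers variable cost, so the firm shuts down and loses only its fixed cost.

q = 0 (shut down); profit = -$65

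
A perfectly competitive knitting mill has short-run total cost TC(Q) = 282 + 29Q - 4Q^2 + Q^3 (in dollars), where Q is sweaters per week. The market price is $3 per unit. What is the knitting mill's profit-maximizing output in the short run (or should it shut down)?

Shut down

Variable cost is VC = 29Q - 4Q^2 + Q^3, so AVC = VC/Q = 29 - 4Q + Q^2 and MC = dTC/dQ = 29 - 8Q + 3Q^2.
AVC hits its minimum where MC = AVC, at Q = 2, giving min AVC = 29 - 4·2 + 2^2 = $25.
With P < min AVC ($3 < $25), every unit sold adds to the loss.
The firm minimizes its loss by shutting down and losing only its fixed cost of $282.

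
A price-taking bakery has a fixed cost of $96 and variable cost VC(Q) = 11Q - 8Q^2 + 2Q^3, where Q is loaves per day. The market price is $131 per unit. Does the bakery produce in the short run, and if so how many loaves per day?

Produce at Q = 6

From TC, MC = TC'(Q) = 11 - 16Q + 6Q^2 and AVC = VC/Q = 11 - 8Q + 2Q^2.
The AVC parabola has its vertex at Q = 8/4 = 2, where AVC = 11 - 8·2 + 2·2^2 = $3.
P = $131 exceeds min AVC = $3, so the firm stays open.
Set P = MC: 131 = 11 - 16Q + 6Q^2 → -120 - 16Q + 6Q^2 = 0. The roots are Q = -10/3 and Q = 6; the profit-maximizing output is on the rising part of MC, so Q* = 6.
Check: AVC at Q = 6 is $35 ≤ P, so revenue covers variable cost.
Profit = P·Q − TC = 131·6 − 306 = $480.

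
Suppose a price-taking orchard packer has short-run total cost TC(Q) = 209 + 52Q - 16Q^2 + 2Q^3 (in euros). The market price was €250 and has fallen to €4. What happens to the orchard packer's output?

MC = 52 - 32Q + 6Q^2; the shutdown threshold is min AVC = €20 (at Q = 4).
With P = €250 above the shutdown price, P = MC gives Q = 9.
At P = €4 < min AVC = €20, price no longer covers variable cost at any output, so the firm shuts down: Q = 0.

Output falls from 9 to 0 (the firm shuts down)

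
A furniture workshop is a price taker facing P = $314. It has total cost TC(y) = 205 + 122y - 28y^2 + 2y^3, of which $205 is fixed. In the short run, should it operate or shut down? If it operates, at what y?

Variable cost is VC = 122y - 28y^2 + 2y^3, so AVC = VC/y = 122 - 28y + 2y^2 and MC = dTC/dy = 122 - 56y + 6y^2.
The AVC parabola has its vertex at y = 28/4 = 7, where AVC = 122 - 28·7 + 2·7^2 = $24.
Because $314 ≥ $24, revenue can cover variable cost; the firm operates.
Set P = MC: 314 = 122 - 56y + 6y^2 → -192 - 56y + 6y^2 = 0. The roots are y = -8/3 and y = 12; the profit-maximizing output is on the rising part of MC, so y* = 12.
Check: AVC at y = 12 is $74 ≤ P, so revenue covers variable cost.
Profit = P·y − TC = 314·12 − 1093 = $2675.

Produce at y = 12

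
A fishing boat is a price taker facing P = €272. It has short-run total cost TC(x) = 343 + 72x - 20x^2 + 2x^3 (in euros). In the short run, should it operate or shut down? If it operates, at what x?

Produce at x = 10

From TC, MC = TC'(x) = 72 - 40x + 6x^2 and AVC = VC/x = 72 - 20x + 2x^2.
AVC is minimized where dAVC/dx = -20 + 4x = 0, at x = 5; min AVC = 72 - 20·5 + 2·5^2 = €22.
P = €272 exceeds min AVC = €22, so the firm stays open.
P = MC gives -200 - 40x + 6x^2 = 0, with roots -10/3 and 10. Take the larger (rising MC): x* = 10.
Check: AVC at x = 10 is €72 ≤ P, so revenue covers variable cost.
Profit = P·x − TC = 272·10 − 1063 = €1657.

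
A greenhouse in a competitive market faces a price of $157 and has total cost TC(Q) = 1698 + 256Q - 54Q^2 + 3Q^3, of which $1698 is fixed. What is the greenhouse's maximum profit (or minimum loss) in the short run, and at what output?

AVC = 256 - 54Q + 3Q^2 has its minimum $13 at Q = 9; price $157 clears that bar, so the firm operates.
MC = 256 - 108Q + 9Q^2. Setting P = MC and taking the root on the rising branch gives Q* = 11.
TR = 157·11 = 1727. TC = 1698 + 275 = 1973. Profit = 1727 − 1973 = -$246.
That loss of $246 beats the $1698 the firm would lose by shutting down; producing recovers $1452 of fixed cost.

Profit = -$246 at Q = 11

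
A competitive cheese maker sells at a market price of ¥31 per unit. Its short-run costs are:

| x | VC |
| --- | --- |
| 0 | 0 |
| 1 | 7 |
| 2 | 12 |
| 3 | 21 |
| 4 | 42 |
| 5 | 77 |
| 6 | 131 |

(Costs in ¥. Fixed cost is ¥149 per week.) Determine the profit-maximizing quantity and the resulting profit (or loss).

Compute π = P·x − TC at each output: x=0: -149; x=1: -125; x=2: -99; x=3: -77; x=4: -67; x=5: -71; x=6: -94.
Profit is maximized at x = 4. AVC there is 42/4 = ¥10.50 ≤ P, so producing beats shutting down (which would give -¥149).

x = 4; profit = -¥67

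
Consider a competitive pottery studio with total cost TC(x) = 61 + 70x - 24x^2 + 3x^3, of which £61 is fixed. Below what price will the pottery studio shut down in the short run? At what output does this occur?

The firm shuts down when price falls below the minimum of average variable cost. AVC = VC/x = 70 - 24x + 3x^2.
dAVC/dx = -24 + 6x = 0 gives x = 4. min AVC = 70 - 24·4 + 3·4^2 = 22.
The firm shuts down for any P below £22.

£22 per unit, at x = 4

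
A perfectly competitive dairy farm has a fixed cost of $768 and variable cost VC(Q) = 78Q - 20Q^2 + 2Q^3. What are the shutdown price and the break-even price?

Shutdown price = $28; break-even price = $142

AVC = 78 - 20Q + 2Q^2; minimized at Q = 5, giving min AVC = $28. That is the shutdown price.
ATC = 768/Q + 78 - 20Q + 2Q^2. Setting dATC/dQ = −768/Q^2 − 20 + 4Q = 0 gives Q = 8 (since 4·8^3 − 20·8^2 = 768).
min ATC = 768/8 + 78 − 20·8 + 2·8^2 = $142. That is the break-even price.
For $28 ≤ P < $142 the firm produces at a loss; below $28 it shuts down.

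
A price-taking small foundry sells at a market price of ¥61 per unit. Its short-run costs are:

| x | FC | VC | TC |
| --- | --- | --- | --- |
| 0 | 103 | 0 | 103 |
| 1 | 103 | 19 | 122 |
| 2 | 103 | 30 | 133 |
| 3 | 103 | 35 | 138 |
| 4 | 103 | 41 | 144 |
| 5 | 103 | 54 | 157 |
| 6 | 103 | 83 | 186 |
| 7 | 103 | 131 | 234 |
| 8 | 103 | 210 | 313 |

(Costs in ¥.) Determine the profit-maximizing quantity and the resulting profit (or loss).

x = 7; profit = ¥193

Profit at each row (π = 61x − TC): x=0: -103; x=1: -61; x=2: -11; x=3: 45; x=4: 100; x=5: 148; x=6: 180; x=7: 193; x=8: 175.
Profit is maximized at x = 7. AVC there is 131/7 = ¥18.71 ≤ P, so producing beats shutting down (which would give -¥103).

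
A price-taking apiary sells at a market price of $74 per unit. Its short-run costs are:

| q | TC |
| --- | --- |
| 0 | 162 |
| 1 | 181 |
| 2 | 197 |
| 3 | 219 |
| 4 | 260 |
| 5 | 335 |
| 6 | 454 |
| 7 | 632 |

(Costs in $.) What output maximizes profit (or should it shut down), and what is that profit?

q = 4; profit = $36

Tabulate TR − TC: q=0: -162; q=1: -107; q=2: -49; q=3: 3; q=4: 36; q=5: 35; q=6: -10; q=7: -114.
Profit is maximized at q = 4. AVC there is 98/4 = $24.50 ≤ P, so producing beats shutting down (which would give -$162).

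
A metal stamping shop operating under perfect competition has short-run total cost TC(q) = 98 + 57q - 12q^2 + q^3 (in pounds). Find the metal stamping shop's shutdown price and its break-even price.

Shutdown price = min AVC. AVC = 57 - 12q + q^2, with vertex at q = 6 and minimum £21.
ATC = 98/q + 57 - 12q + q^2. Setting dATC/dq = −98/q^2 − 12 + 2q = 0 gives q = 7 (since 2·7^3 − 12·7^2 = 98).
min ATC = 98/7 + 57 − 12·7 + 7^2 = £36. That is the break-even price.
For £21 ≤ P < £36 the firm produces at a loss; below £21 it shuts down.

Shutdown price = £21; break-even price = £36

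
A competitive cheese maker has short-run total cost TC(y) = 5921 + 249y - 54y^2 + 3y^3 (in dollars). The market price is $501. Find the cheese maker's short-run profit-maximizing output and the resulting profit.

Profit = -$41 at y = 14

AVC = 249 - 54y + 3y^2; min AVC = $6 at y = 9. Since P = $501 ≥ min AVC, the firm produces.
With MC = 249 - 108y + 9y^2, P = MC on the upward-sloping part at y* = 14.
TR = 501·14 = 7014. TC = 5921 + 1134 = 7055. Profit = 7014 − 7055 = -$41.
That loss of $41 beats the $5921 the firm would lose by shutting down; producing recovers $5880 of fixed cost.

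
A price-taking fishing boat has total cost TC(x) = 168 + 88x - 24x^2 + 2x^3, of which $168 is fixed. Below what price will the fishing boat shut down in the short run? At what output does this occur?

$16 per unit, at x = 6

The firm shuts down when price falls below the minimum of average variable cost. AVC = VC/x = 88 - 24x + 2x^2.
At the minimum of AVC, MC = AVC. MC = 88 - 48x + 6x^2; setting MC = AVC gives 4x^2 - 24x = 0, so x = 6. min AVC = 16.
The firm shuts down for any P below $16.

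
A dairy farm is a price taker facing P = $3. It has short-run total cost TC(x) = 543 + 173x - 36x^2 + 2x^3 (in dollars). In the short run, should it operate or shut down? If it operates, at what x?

Shut down

Strip out fixed cost: VC = 173x - 36x^2 + 2x^3. Then AVC = 173 - 36x + 2x^2 and MC = 173 - 72x + 6x^2.
AVC is minimized where dAVC/dx = -36 + 4x = 0, at x = 9; min AVC = 173 - 36·9 + 2·9^2 = $11.
With P < min AVC ($3 < $11), every unit sold adds to the loss.
Shutting down limits the loss to fixed cost, $543.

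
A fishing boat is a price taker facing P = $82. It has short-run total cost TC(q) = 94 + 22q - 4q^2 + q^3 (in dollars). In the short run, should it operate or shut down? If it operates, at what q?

Variable cost is VC = 22q - 4q^2 + q^3, so AVC = VC/q = 22 - 4q + q^2 and MC = dTC/dq = 22 - 8q + 3q^2.
The AVC parabola has its vertex at q = 4/2 = 2, where AVC = 22 - 4·2 + 2^2 = $18.
Since P = $82 ≥ min AVC = $18, price covers variable cost and the firm should produce.
Set P = MC: 82 = 22 - 8q + 3q^2 → -60 - 8q + 3q^2 = 0. The roots are q = -10/3 and q = 6; the profit-maximizing output is on the rising part of MC, so q* = 6.
Check: AVC at q = 6 is $34 ≤ P, so revenue covers variable cost.
Profit = P·q − TC = 82·6 − 298 = $194.

Produce at q = 6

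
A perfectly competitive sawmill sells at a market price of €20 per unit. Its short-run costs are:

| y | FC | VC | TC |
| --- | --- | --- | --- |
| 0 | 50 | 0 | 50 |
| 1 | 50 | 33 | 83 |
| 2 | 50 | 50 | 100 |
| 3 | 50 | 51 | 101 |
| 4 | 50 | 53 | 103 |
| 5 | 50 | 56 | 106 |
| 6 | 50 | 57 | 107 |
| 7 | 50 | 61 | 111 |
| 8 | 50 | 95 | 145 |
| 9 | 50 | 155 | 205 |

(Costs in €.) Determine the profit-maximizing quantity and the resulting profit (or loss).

Tabulate TR − TC: y=0: -50; y=1: -63; y=2: -60; y=3: -41; y=4: -23; y=5: -6; y=6: 13; y=7: 29; y=8: 15; y=9: -25.
Profit is maximized at y = 7. AVC there is 61/7 = €8.71 ≤ P, so producing beats shutting down (which would give -€50).

y = 7; profit = €29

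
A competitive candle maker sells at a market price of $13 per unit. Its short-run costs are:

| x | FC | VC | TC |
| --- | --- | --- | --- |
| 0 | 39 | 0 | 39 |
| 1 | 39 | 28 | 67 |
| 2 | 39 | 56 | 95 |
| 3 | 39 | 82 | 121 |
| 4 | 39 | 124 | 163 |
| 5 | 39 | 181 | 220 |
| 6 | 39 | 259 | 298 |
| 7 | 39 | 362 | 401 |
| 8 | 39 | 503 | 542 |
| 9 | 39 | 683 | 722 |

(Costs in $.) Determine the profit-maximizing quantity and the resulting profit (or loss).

x = 0 (shut down); profit = -$39

Compute π = P·x − TC at each output: x=0: -39; x=1: -54; x=2: -69; x=3: -82; x=4: -111; x=5: -155; x=6: -220; x=7: -310; x=8: -438; x=9: -605.
Profit is highest at x = 0. Equivalently, the lowest AVC in the table is 82/3 ≈ $27.33 at x = 3, and P = $13 falls below it — price never covers variable cost, so the firm shuts down and loses only its fixed cost.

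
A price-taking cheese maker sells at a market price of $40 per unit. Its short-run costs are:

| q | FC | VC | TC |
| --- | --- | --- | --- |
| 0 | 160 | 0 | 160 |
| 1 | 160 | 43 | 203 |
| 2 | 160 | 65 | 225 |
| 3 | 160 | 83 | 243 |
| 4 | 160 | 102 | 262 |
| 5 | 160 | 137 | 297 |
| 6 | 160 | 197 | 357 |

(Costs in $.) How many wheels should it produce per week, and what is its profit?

Profit at each row (π = 40q − TC): q=0: -160; q=1: -163; q=2: -145; q=3: -123; q=4: -102; q=5: -97; q=6: -117.
Profit is maximized at q = 5. AVC there is 137/5 = $27.40 ≤ P, so producing beats shutting down (which would give -$160).

q = 5; profit = -$97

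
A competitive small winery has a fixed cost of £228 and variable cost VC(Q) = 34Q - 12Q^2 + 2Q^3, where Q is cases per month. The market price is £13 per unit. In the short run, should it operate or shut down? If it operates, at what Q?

Variable cost is VC = 34Q - 12Q^2 + 2Q^3, so AVC = VC/Q = 34 - 12Q + 2Q^2 and MC = dTC/dQ = 34 - 24Q + 6Q^2.
AVC hits its minimum where MC = AVC, at Q = 3, giving min AVC = 34 - 12·3 + 2·3^2 = £16.
Since P = £13 < min AVC = £16, price fails to cover variable cost at any output.
The firm minimizes its loss by shutting down and losing only its fixed cost of £228.

Shut down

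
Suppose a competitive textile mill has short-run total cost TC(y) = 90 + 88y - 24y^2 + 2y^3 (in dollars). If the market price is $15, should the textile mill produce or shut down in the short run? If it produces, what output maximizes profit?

Shut down

From TC, MC = TC'(y) = 88 - 48y + 6y^2 and AVC = VC/y = 88 - 24y + 2y^2.
AVC hits its minimum where MC = AVC, at y = 6, giving min AVC = 88 - 24·6 + 2·6^2 = $16.
Since P = $15 < min AVC = $16, price fails to cover variable cost at any output.
Best response: produce nothing and absorb the $90 fixed cost.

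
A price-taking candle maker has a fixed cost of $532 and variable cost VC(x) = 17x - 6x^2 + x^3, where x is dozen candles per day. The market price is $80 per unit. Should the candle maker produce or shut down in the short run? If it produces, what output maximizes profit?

Strip out fixed cost: VC = 17x - 6x^2 + x^3. Then AVC = 17 - 6x + x^2 and MC = 17 - 12x + 3x^2.
The AVC parabola has its vertex at x = 6/2 = 3, where AVC = 17 - 6·3 + 3^2 = $8.
P = $80 exceeds min AVC = $8, so the firm stays open.
P = MC gives -63 - 12x + 3x^2 = 0, with roots -3 and 7. Take the larger (rising MC): x* = 7.
Check: AVC at x = 7 is $24 ≤ P, so revenue covers variable cost.
Profit = P·x − TC = 80·7 − 700 = -$140, a loss, but smaller than the $532 fixed cost the firm would lose by shutting down.

Produce at x = 7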